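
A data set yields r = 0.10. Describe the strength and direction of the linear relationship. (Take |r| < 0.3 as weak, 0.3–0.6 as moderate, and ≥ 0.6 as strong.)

r = 0.10 > 0 so the relationship is positive.
|r| = 0.10, which falls in the weak range.

weak positive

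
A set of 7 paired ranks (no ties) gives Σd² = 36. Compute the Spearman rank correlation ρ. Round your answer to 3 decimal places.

0.357

ρ = 1 − 6Σd² / [n(n²−1)] = 1 − 6×36 / (7×48)
  = 1 − 216/336 = 1 − 0.6429 ≈ 0.357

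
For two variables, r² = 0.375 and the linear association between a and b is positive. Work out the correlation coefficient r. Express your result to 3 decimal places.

|r| = √0.375 = 0.612
The association is positive, so r = 0.612.

0.612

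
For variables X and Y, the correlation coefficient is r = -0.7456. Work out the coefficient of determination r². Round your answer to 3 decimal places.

r² = (-0.7456)² = 0.556

0.556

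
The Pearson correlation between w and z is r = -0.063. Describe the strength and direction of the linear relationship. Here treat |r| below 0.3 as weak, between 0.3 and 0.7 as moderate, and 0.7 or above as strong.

r = -0.063 < 0 so the relationship is negative.
|r| = 0.063, which falls in the weak range.

weak negative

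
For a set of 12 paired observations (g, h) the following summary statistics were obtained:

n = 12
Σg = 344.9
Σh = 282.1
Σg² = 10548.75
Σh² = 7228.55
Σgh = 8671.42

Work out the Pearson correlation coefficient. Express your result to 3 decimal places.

r = (nΣgh − ΣgΣh) / √[(nΣg² − (Σg)²)(nΣh² − (Σh)²)]
Numerator: 12×8671.42 − 344.9×282.1 = 6760.75
Denominator: √[(126585 − 118956.01)(86742.6 − 79580.41)] = √[7628.99 × 7162.19] = 7391.9061
r = 6760.75 / 7391.9061 ≈ 0.915

0.915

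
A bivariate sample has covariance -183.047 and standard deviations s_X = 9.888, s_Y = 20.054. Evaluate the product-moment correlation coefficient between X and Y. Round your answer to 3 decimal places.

-0.923

r = Cov(X,Y) / (s_X · s_Y) = -183.047 / (9.888 × 20.054)
  = -183.047 / 198.2940 ≈ -0.923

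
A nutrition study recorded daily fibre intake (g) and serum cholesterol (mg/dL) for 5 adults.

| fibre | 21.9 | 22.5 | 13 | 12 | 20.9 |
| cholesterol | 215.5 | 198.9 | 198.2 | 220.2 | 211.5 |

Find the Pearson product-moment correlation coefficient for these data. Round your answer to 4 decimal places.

n = 5, Σx = 90.3, Σy = 1044.3, Σx² = 1735.67, Σy² = 218504.99, Σxy = 18834.05
nΣxy − ΣxΣy = 94170.25 − 94300.29 = -130.04
nΣx² − (Σx)² = 8678.35 − 8154.09 = 524.26; nΣy² − (Σy)² = 1092524.95 − 1090562.49 = 1962.46
r = -130.04 / √(524.26 × 1962.46) = -130.04 / 1014.3171 ≈ -0.1282

-0.1282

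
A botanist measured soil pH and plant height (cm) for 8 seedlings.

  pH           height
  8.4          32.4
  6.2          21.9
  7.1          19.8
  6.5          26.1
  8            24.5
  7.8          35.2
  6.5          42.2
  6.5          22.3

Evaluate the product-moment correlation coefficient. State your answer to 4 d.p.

0.2004

n = 8, Σx = 57, Σy = 224.4, Σx² = 411, Σy² = 6720.04, Σxy = 1607.98
nΣxy − ΣxΣy = 12863.84 − 12790.8 = 73.04
nΣx² − (Σx)² = 3288 − 3249 = 39; nΣy² − (Σy)² = 53760.32 − 50355.36 = 3404.96
r = 73.04 / √(39 × 3404.96) = 73.04 / 364.4083 ≈ 0.2004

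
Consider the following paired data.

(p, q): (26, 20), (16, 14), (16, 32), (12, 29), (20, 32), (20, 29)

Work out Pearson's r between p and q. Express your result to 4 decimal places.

n = 6, Σp = 110, Σq = 156, Σp² = 2132, Σq² = 4326, Σpq = 2824
nΣpq − ΣpΣq = 16944 − 17160 = -216
nΣp² − (Σp)² = 12792 − 12100 = 692; nΣq² − (Σq)² = 25956 − 24336 = 1620
r = -216 / √(692 × 1620) = -216 / 1058.7918 ≈ -0.2040

-0.2040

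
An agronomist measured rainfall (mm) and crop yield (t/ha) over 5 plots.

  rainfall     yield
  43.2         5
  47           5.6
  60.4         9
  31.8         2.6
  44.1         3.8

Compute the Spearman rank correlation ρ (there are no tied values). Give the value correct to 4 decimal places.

Rank rainfall: 2, 4, 5, 1, 3
Rank yield: 3, 4, 5, 1, 2
d = rank(rainfall) − rank(yield): -1, 0, 0, 0, 1; Σd² = 2
ρ = 1 − 6Σd² / [n(n²−1)] = 1 − 6×2 / (5×24) = 1 − 12/120 ≈ 0.9000

0.9000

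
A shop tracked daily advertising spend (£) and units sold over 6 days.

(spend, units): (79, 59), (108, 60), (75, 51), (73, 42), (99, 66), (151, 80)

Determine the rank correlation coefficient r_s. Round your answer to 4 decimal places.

Rank spend: 3, 5, 2, 1, 4, 6
Rank units: 3, 4, 2, 1, 5, 6
d = rank(spend) − rank(units): 0, 1, 0, 0, -1, 0; Σd² = 2
ρ = 1 − 6Σd² / [n(n²−1)] = 1 − 6×2 / (6×35) = 1 − 12/210 ≈ 0.9429

0.9429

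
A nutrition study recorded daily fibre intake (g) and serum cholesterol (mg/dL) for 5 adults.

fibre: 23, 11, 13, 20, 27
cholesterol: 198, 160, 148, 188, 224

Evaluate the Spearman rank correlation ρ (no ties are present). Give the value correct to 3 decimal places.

0.900

Rank fibre: 4, 1, 2, 3, 5
Rank cholesterol: 4, 2, 1, 3, 5
d = rank(fibre) − rank(cholesterol): 0, -1, 1, 0, 0; Σd² = 2
ρ = 1 − 6Σd² / [n(n²−1)] = 1 − 6×2 / (5×24) = 1 − 12/120 ≈ 0.900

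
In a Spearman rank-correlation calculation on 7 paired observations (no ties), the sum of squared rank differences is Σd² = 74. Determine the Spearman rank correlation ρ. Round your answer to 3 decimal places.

ρ = 1 − 6Σd² / [n(n²−1)] = 1 − 6×74 / (7×48)
  = 1 − 444/336 = 1 − 1.3214 ≈ -0.321

-0.321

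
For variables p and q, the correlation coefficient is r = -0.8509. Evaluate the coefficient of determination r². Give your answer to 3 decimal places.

0.724

r² = (-0.8509)² = 0.724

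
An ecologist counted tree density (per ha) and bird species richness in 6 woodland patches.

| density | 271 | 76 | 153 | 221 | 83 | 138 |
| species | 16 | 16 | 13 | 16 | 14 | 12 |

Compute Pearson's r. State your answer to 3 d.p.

n = 6, Σx = 942, Σy = 87, Σx² = 177400, Σy² = 1277, Σxy = 13895
nΣxy − ΣxΣy = 83370 − 81954 = 1416
nΣx² − (Σx)² = 1064400 − 887364 = 177036; nΣy² − (Σy)² = 7662 − 7569 = 93
r = 1416 / √(177036 × 93) = 1416 / 4057.6284 ≈ 0.349

0.349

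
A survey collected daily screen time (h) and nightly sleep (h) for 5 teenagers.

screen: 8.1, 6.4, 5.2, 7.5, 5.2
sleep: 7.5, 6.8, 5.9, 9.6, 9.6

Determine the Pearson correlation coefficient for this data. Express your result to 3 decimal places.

0.177

n = 5, Σx = 32.4, Σy = 39.4, Σx² = 216.9, Σy² = 321.62, Σxy = 256.87
nΣxy − ΣxΣy = 1284.35 − 1276.56 = 7.79
nΣx² − (Σx)² = 1084.5 − 1049.76 = 34.74; nΣy² − (Σy)² = 1608.1 − 1552.36 = 55.74
r = 7.79 / √(34.74 × 55.74) = 7.79 / 44.0046 ≈ 0.177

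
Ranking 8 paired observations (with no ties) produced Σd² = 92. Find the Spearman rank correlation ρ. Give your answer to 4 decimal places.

ρ = 1 − 6Σd² / [n(n²−1)] = 1 − 6×92 / (8×63)
  = 1 − 552/504 = 1 − 1.09524 ≈ -0.0952

-0.0952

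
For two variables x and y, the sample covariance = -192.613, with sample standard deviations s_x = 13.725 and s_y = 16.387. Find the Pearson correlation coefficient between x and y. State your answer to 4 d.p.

-0.8564

r = Cov(x,y) / (s_x · s_y) = -192.613 / (13.725 × 16.387)
  = -192.613 / 224.9116 ≈ -0.8564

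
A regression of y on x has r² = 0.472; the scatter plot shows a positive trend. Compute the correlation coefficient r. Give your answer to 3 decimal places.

0.687

|r| = √0.472 = 0.687
The association is positive, so r = 0.687.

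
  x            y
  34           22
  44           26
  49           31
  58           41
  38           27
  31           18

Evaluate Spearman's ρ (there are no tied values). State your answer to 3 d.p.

0.943

Rank x: 2, 4, 5, 6, 3, 1
Rank y: 2, 3, 5, 6, 4, 1
d = rank(x) − rank(y): 0, 1, 0, 0, -1, 0; Σd² = 2
ρ = 1 − 6Σd² / [n(n²−1)] = 1 − 6×2 / (6×35) = 1 − 12/210 ≈ 0.943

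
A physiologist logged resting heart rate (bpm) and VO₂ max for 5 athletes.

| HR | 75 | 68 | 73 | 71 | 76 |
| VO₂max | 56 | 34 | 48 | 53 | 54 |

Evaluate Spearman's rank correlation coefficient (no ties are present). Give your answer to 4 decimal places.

0.8000

Rank HR: 4, 1, 3, 2, 5
Rank VO₂max: 5, 1, 2, 3, 4
d = rank(HR) − rank(VO₂max): -1, 0, 1, -1, 1; Σd² = 4
ρ = 1 − 6Σd² / [n(n²−1)] = 1 − 6×4 / (5×24) = 1 − 24/120 ≈ 0.8000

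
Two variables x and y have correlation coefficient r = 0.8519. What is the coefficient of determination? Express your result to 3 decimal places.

r² = (0.8519)² = 0.726

0.726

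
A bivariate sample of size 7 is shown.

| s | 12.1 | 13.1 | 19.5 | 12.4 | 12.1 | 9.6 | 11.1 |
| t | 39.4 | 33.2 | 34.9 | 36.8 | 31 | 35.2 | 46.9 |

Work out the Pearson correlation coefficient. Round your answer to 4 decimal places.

-0.2414

n = 7, Σs = 89.9, Σt = 257.4, Σs² = 1213.81, Σt² = 9626.5, Σst = 3282.14
nΣst − ΣsΣt = 22974.98 − 23140.26 = -165.28
nΣs² − (Σs)² = 8496.67 − 8082.01 = 414.66; nΣt² − (Σt)² = 67385.5 − 66254.76 = 1130.74
r = -165.28 / √(414.66 × 1130.74) = -165.28 / 684.7428 ≈ -0.2414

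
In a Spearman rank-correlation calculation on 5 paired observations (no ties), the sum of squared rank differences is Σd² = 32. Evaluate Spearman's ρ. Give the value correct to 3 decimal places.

-0.600

ρ = 1 − 6Σd² / [n(n²−1)] = 1 − 6×32 / (5×24)
  = 1 − 192/120 = 1 − 1.6000 ≈ -0.600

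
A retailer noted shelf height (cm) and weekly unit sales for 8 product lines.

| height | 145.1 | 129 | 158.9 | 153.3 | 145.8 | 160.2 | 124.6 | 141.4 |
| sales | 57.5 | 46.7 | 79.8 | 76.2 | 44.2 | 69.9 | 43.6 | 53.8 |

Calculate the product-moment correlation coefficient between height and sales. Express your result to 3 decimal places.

n = 8, Σx = 1158.3, Σy = 471.7, Σx² = 168885.91, Σy² = 29296.67, Σxy = 69411.45
nΣxy − ΣxΣy = 555291.6 − 546370.11 = 8921.49
nΣx² − (Σx)² = 1351087.28 − 1341658.89 = 9428.39; nΣy² − (Σy)² = 234373.36 − 222500.89 = 11872.47
r = 8921.49 / √(9428.39 × 11872.47) = 8921.49 / 10580.0887 ≈ 0.843

0.843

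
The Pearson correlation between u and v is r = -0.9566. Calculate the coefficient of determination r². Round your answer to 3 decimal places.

0.915

r² = (-0.9566)² = 0.915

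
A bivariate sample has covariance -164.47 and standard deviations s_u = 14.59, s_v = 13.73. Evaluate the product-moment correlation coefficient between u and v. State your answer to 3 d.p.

-0.821

r = Cov(u,v) / (s_u · s_v) = -164.47 / (14.59 × 13.73)
  = -164.47 / 200.3207 ≈ -0.821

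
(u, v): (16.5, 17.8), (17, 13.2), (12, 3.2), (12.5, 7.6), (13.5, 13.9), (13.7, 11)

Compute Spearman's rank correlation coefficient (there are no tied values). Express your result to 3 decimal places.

Rank u: 5, 6, 1, 2, 3, 4
Rank v: 6, 4, 1, 2, 5, 3
d = rank(u) − rank(v): -1, 2, 0, 0, -2, 1; Σd² = 10
ρ = 1 − 6Σd² / [n(n²−1)] = 1 − 6×10 / (6×35) = 1 − 60/210 ≈ 0.714

0.714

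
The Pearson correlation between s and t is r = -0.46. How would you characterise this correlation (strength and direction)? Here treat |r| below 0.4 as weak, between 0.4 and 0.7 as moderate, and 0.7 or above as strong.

moderate negative

r = -0.46 < 0 so the relationship is negative.
|r| = 0.46, which falls in the moderate range.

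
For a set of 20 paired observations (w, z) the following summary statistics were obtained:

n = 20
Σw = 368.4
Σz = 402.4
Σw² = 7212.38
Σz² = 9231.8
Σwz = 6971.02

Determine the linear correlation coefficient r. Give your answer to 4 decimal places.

r = (nΣwz − ΣwΣz) / √[(nΣw² − (Σw)²)(nΣz² − (Σz)²)]
Numerator: 20×6971.02 − 368.4×402.4 = -8823.76
Denominator: √[(144247.6 − 135718.56)(184636 − 161925.76)] = √[8529.04 × 22710.24] = 13917.4906
r = -8823.76 / 13917.4906 ≈ -0.6340

-0.6340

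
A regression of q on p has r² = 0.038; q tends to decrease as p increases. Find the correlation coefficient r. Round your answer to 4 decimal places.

|r| = √0.038 = 0.1949
The association is negative, so r = −0.1949.

-0.1949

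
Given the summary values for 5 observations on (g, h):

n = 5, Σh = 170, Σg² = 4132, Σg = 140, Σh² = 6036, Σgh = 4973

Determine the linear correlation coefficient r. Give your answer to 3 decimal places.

0.914

r = (nΣgh − ΣgΣh) / √[(nΣg² − (Σg)²)(nΣh² − (Σh)²)]
Numerator: 5×4973 − 140×170 = 1065
Denominator: √[(20660 − 19600)(30180 − 28900)] = √[1060 × 1280] = 1164.8176
r = 1065 / 1164.8176 ≈ 0.914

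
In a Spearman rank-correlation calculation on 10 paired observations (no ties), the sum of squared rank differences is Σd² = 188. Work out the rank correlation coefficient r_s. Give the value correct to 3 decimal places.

-0.139

ρ = 1 − 6Σd² / [n(n²−1)] = 1 − 6×188 / (10×99)
  = 1 − 1128/990 = 1 − 1.1394 ≈ -0.139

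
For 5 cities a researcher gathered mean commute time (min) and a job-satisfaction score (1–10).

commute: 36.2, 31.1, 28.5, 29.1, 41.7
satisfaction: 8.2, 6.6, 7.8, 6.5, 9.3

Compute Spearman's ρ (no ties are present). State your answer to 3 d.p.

0.700

Rank commute: 4, 3, 1, 2, 5
Rank satisfaction: 4, 2, 3, 1, 5
d = rank(commute) − rank(satisfaction): 0, 1, -2, 1, 0; Σd² = 6
ρ = 1 − 6Σd² / [n(n²−1)] = 1 − 6×6 / (5×24) = 1 − 36/120 ≈ 0.700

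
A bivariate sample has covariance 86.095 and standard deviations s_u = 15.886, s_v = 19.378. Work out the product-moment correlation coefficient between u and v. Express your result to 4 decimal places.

r = Cov(u,v) / (s_u · s_v) = 86.095 / (15.886 × 19.378)
  = 86.095 / 307.8389 ≈ 0.2797

0.2797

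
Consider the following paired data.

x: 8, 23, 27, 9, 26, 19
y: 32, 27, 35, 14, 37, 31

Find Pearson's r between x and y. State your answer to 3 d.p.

n = 6, Σx = 112, Σy = 176, Σx² = 2440, Σy² = 5504, Σxy = 3499
nΣxy − ΣxΣy = 20994 − 19712 = 1282
nΣx² − (Σx)² = 14640 − 12544 = 2096; nΣy² − (Σy)² = 33024 − 30976 = 2048
r = 1282 / √(2096 × 2048) = 1282 / 2071.8610 ≈ 0.619

0.619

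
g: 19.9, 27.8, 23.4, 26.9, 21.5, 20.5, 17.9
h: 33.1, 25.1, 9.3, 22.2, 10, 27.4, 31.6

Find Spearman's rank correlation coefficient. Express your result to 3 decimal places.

Rank g: 2, 7, 5, 6, 4, 3, 1
Rank h: 7, 4, 1, 3, 2, 5, 6
d = rank(g) − rank(h): -5, 3, 4, 3, 2, -2, -5; Σd² = 92
ρ = 1 − 6Σd² / [n(n²−1)] = 1 − 6×92 / (7×48) = 1 − 552/336 ≈ -0.643

-0.643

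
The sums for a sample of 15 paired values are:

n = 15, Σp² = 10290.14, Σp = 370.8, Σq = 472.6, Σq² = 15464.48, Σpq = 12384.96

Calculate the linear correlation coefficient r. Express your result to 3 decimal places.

r = (nΣpq − ΣpΣq) / √[(nΣp² − (Σp)²)(nΣq² − (Σq)²)]
Numerator: 15×12384.96 − 370.8×472.6 = 10534.32
Denominator: √[(154352.1 − 137492.64)(231967.2 − 223350.76)] = √[16859.46 × 8616.44] = 12052.7393
r = 10534.32 / 12052.7393 ≈ 0.874

0.874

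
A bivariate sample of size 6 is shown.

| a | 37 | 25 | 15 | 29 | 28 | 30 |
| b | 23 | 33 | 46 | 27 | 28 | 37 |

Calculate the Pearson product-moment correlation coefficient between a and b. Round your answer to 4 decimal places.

-0.8669

n = 6, Σa = 164, Σb = 194, Σa² = 4744, Σb² = 6616, Σab = 5043
nΣab − ΣaΣb = 30258 − 31816 = -1558
nΣa² − (Σa)² = 28464 − 26896 = 1568; nΣb² − (Σb)² = 39696 − 37636 = 2060
r = -1558 / √(1568 × 2060) = -1558 / 1797.2423 ≈ -0.8669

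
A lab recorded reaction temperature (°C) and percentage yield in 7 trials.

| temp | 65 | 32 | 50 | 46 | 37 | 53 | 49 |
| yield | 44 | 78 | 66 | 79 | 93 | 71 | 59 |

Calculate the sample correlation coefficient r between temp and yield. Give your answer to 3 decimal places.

-0.839

n = 7, Σx = 332, Σy = 490, Σx² = 16444, Σy² = 35788, Σxy = 22385
nΣxy − ΣxΣy = 156695 − 162680 = -5985
nΣx² − (Σx)² = 115108 − 110224 = 4884; nΣy² − (Σy)² = 250516 − 240100 = 10416
r = -5985 / √(4884 × 10416) = -5985 / 7132.4431 ≈ -0.839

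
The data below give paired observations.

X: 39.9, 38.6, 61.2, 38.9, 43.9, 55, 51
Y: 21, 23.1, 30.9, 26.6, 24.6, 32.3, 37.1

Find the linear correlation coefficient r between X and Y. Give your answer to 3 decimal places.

0.734

n = 7, ΣX = 328.5, ΣY = 195.6, ΣX² = 15893.83, ΣY² = 5661.84, ΣXY = 9403.92
nΣXY − ΣXΣY = 65827.44 − 64254.6 = 1572.84
nΣX² − (ΣX)² = 111256.81 − 107912.25 = 3344.56; nΣY² − (ΣY)² = 39632.88 − 38259.36 = 1373.52
r = 1572.84 / √(3344.56 × 1373.52) = 1572.84 / 2143.3199 ≈ 0.734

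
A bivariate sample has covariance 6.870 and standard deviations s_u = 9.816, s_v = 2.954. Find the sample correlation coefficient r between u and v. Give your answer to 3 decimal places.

0.237

r = Cov(u,v) / (s_u · s_v) = 6.870 / (9.816 × 2.954)
  = 6.870 / 28.9965 ≈ 0.237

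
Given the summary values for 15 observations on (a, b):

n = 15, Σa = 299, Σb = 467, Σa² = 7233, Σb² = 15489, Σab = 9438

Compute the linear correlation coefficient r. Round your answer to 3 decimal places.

r = (nΣab − ΣaΣb) / √[(nΣa² − (Σa)²)(nΣb² − (Σb)²)]
Numerator: 15×9438 − 299×467 = 1937
Denominator: √[(108495 − 89401)(232335 − 218089)] = √[19094 × 14246] = 16492.8204
r = 1937 / 16492.8204 ≈ 0.117

0.117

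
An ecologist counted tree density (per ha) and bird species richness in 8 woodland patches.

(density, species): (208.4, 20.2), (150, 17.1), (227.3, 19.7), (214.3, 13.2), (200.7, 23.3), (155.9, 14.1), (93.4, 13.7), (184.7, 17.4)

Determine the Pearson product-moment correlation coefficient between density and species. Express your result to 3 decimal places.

n = 8, Σx = 1434.7, Σy = 138.7, Σx² = 270943.29, Σy² = 2494.93, Σxy = 25449.11
nΣxy − ΣxΣy = 203592.88 − 198992.89 = 4599.99
nΣx² − (Σx)² = 2167546.32 − 2058364.09 = 109182.23; nΣy² − (Σy)² = 19959.44 − 19237.69 = 721.75
r = 4599.99 / √(109182.23 × 721.75) = 4599.99 / 8877.0645 ≈ 0.518

0.518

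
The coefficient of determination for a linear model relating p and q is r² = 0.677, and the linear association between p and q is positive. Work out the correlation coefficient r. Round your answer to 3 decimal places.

|r| = √0.677 = 0.823
The association is positive, so r = 0.823.

0.823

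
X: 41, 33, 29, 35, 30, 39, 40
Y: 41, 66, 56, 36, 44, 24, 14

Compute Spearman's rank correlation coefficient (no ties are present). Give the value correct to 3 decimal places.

-0.679

Rank X: 7, 3, 1, 4, 2, 5, 6
Rank Y: 4, 7, 6, 3, 5, 2, 1
d = rank(X) − rank(Y): 3, -4, -5, 1, -3, 3, 5; Σd² = 94
ρ = 1 − 6Σd² / [n(n²−1)] = 1 − 6×94 / (7×48) = 1 − 564/336 ≈ -0.679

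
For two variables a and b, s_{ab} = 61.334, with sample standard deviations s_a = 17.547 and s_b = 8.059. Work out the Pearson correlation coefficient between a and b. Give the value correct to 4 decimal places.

r = Cov(a,b) / (s_a · s_b) = 61.334 / (17.547 × 8.059)
  = 61.334 / 141.4113 ≈ 0.4337

0.4337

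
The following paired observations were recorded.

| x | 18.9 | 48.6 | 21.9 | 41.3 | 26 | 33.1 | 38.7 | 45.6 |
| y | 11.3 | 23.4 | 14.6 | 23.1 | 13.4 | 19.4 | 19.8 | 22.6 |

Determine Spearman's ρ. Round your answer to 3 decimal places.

Rank x: 1, 8, 2, 6, 3, 4, 5, 7
Rank y: 1, 8, 3, 7, 2, 4, 5, 6
d = rank(x) − rank(y): 0, 0, -1, -1, 1, 0, 0, 1; Σd² = 4
ρ = 1 − 6Σd² / [n(n²−1)] = 1 − 6×4 / (8×63) = 1 − 24/504 ≈ 0.952

0.952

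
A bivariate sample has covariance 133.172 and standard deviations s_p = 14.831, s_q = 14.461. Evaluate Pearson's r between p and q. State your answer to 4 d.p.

r = Cov(p,q) / (s_p · s_q) = 133.172 / (14.831 × 14.461)
  = 133.172 / 214.4711 ≈ 0.6209

0.6209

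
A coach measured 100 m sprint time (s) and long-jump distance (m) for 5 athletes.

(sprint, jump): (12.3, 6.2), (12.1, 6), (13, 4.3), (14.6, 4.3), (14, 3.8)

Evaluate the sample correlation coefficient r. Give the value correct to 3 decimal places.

-0.839

n = 5, Σx = 66, Σy = 24.6, Σx² = 875.86, Σy² = 125.86, Σxy = 320.74
nΣxy − ΣxΣy = 1603.7 − 1623.6 = -19.9
nΣx² − (Σx)² = 4379.3 − 4356 = 23.3; nΣy² − (Σy)² = 629.3 − 605.16 = 24.14
r = -19.9 / √(23.3 × 24.14) = -19.9 / 23.7163 ≈ -0.839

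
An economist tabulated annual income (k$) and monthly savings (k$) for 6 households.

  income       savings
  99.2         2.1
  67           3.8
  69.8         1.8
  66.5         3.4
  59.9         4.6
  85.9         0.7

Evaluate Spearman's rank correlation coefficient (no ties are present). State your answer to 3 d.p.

-0.771

Rank income: 6, 3, 4, 2, 1, 5
Rank savings: 3, 5, 2, 4, 6, 1
d = rank(income) − rank(savings): 3, -2, 2, -2, -5, 4; Σd² = 62
ρ = 1 − 6Σd² / [n(n²−1)] = 1 − 6×62 / (6×35) = 1 − 372/210 ≈ -0.771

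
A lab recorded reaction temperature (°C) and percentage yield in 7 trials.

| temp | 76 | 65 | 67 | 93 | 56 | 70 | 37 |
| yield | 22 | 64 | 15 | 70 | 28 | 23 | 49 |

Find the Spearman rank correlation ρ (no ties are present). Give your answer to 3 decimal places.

Rank temp: 6, 3, 4, 7, 2, 5, 1
Rank yield: 2, 6, 1, 7, 4, 3, 5
d = rank(temp) − rank(yield): 4, -3, 3, 0, -2, 2, -4; Σd² = 58
ρ = 1 − 6Σd² / [n(n²−1)] = 1 − 6×58 / (7×48) = 1 − 348/336 ≈ -0.036

-0.036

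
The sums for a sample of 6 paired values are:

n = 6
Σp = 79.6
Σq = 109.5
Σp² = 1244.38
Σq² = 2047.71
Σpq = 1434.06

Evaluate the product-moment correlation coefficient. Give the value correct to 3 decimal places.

r = (nΣpq − ΣpΣq) / √[(nΣp² − (Σp)²)(nΣq² − (Σq)²)]
Numerator: 6×1434.06 − 79.6×109.5 = -111.84
Denominator: √[(7466.28 − 6336.16)(12286.26 − 11990.25)] = √[1130.12 × 296.01] = 578.3829
r = -111.84 / 578.3829 ≈ -0.193

-0.193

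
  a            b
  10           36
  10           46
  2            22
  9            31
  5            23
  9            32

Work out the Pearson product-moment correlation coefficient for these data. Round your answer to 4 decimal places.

n = 6, Σa = 45, Σb = 190, Σa² = 391, Σb² = 6410, Σab = 1546
nΣab − ΣaΣb = 9276 − 8550 = 726
nΣa² − (Σa)² = 2346 − 2025 = 321; nΣb² − (Σb)² = 38460 − 36100 = 2360
r = 726 / √(321 × 2360) = 726 / 870.3792 ≈ 0.8341

0.8341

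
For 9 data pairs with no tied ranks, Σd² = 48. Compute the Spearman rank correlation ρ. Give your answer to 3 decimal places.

ρ = 1 − 6Σd² / [n(n²−1)] = 1 − 6×48 / (9×80)
  = 1 − 288/720 = 1 − 0.4000 ≈ 0.600

0.600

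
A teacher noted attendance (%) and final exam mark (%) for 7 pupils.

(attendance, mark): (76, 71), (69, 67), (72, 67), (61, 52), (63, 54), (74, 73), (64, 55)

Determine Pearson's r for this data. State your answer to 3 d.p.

n = 7, Σx = 479, Σy = 439, Σx² = 32983, Σy² = 27993, Σxy = 30339
nΣxy − ΣxΣy = 212373 − 210281 = 2092
nΣx² − (Σx)² = 230881 − 229441 = 1440; nΣy² − (Σy)² = 195951 − 192721 = 3230
r = 2092 / √(1440 × 3230) = 2092 / 2156.6641 ≈ 0.970

0.970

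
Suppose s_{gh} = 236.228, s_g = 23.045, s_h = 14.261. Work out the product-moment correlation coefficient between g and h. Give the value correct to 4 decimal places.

r = Cov(g,h) / (s_g · s_h) = 236.228 / (23.045 × 14.261)
  = 236.228 / 328.6447 ≈ 0.7188

0.7188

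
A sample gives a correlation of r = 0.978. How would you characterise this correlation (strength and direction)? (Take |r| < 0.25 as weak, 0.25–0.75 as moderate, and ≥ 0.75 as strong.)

r = 0.978 > 0 so the relationship is positive.
|r| = 0.978, which falls in the strong range.

strong positive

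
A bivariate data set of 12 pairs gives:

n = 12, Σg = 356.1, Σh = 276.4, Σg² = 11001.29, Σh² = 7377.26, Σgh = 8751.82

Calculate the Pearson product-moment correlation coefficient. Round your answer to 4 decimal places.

r = (nΣgh − ΣgΣh) / √[(nΣg² − (Σg)²)(nΣh² − (Σh)²)]
Numerator: 12×8751.82 − 356.1×276.4 = 6595.8
Denominator: √[(132015.48 − 126807.21)(88527.12 − 76396.96)] = √[5208.27 × 12130.16] = 7948.4054
r = 6595.8 / 7948.4054 ≈ 0.8298

0.8298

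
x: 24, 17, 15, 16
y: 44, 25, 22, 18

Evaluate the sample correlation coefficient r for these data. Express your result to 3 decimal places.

0.970

n = 4, Σx = 72, Σy = 109, Σx² = 1346, Σy² = 3369, Σxy = 2099
nΣxy − ΣxΣy = 8396 − 7848 = 548
nΣx² − (Σx)² = 5384 − 5184 = 200; nΣy² − (Σy)² = 13476 − 11881 = 1595
r = 548 / √(200 × 1595) = 548 / 564.8008 ≈ 0.970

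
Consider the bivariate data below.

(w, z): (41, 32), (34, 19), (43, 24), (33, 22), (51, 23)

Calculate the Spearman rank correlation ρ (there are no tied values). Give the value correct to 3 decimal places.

Rank w: 3, 2, 4, 1, 5
Rank z: 5, 1, 4, 2, 3
d = rank(w) − rank(z): -2, 1, 0, -1, 2; Σd² = 10
ρ = 1 − 6Σd² / [n(n²−1)] = 1 − 6×10 / (5×24) = 1 − 60/120 ≈ 0.500

0.500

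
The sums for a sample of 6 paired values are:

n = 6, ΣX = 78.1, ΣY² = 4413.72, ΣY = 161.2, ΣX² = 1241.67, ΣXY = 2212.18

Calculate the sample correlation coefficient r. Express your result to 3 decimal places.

r = (nΣXY − ΣXΣY) / √[(nΣX² − (ΣX)²)(nΣY² − (ΣY)²)]
Numerator: 6×2212.18 − 78.1×161.2 = 683.36
Denominator: √[(7450.02 − 6099.61)(26482.32 − 25985.44)] = √[1350.41 × 496.88] = 819.1408
r = 683.36 / 819.1408 ≈ 0.834

0.834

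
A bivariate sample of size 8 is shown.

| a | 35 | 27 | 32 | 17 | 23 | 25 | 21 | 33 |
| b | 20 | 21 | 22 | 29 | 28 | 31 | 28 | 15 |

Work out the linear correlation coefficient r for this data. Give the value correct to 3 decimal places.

-0.811

n = 8, Σa = 213, Σb = 194, Σa² = 5951, Σb² = 4920, Σab = 4966
nΣab − ΣaΣb = 39728 − 41322 = -1594
nΣa² − (Σa)² = 47608 − 45369 = 2239; nΣb² − (Σb)² = 39360 − 37636 = 1724
r = -1594 / √(2239 × 1724) = -1594 / 1964.6974 ≈ -0.811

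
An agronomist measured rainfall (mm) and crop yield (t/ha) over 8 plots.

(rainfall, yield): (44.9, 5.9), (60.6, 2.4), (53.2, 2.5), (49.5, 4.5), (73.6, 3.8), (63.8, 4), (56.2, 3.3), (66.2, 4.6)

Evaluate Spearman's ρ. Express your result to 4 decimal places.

Rank rainfall: 1, 5, 3, 2, 8, 6, 4, 7
Rank yield: 8, 1, 2, 6, 4, 5, 3, 7
d = rank(rainfall) − rank(yield): -7, 4, 1, -4, 4, 1, 1, 0; Σd² = 100
ρ = 1 − 6Σd² / [n(n²−1)] = 1 − 6×100 / (8×63) = 1 − 600/504 ≈ -0.1905

-0.1905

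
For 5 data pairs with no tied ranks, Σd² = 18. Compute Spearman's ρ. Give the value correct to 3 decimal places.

ρ = 1 − 6Σd² / [n(n²−1)] = 1 − 6×18 / (5×24)
  = 1 − 108/120 = 1 − 0.9000 ≈ 0.100

0.100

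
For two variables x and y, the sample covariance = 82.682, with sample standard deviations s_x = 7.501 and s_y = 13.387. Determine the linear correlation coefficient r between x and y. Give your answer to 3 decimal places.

r = Cov(x,y) / (s_x · s_y) = 82.682 / (7.501 × 13.387)
  = 82.682 / 100.4159 ≈ 0.823

0.823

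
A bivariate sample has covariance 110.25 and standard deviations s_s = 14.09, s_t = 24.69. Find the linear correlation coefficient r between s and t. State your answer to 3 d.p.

0.317

r = Cov(s,t) / (s_s · s_t) = 110.25 / (14.09 × 24.69)
  = 110.25 / 347.8821 ≈ 0.317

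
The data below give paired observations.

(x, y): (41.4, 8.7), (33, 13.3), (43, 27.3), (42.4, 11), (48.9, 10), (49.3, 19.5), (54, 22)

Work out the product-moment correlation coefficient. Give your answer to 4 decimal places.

0.3273

n = 7, Σx = 312, Σy = 111.8, Σx² = 14187.42, Σy² = 2083.12, Σxy = 5077.73
nΣxy − ΣxΣy = 35544.11 − 34881.6 = 662.51
nΣx² − (Σx)² = 99311.94 − 97344 = 1967.94; nΣy² − (Σy)² = 14581.84 − 12499.24 = 2082.6
r = 662.51 / √(1967.94 × 2082.6) = 662.51 / 2024.4584 ≈ 0.3273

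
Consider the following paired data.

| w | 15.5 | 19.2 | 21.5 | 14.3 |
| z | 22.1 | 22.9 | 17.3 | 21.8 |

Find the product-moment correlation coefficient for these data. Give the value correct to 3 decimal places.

-0.649

n = 4, Σw = 70.5, Σz = 84.1, Σw² = 1275.63, Σz² = 1787.35, Σwz = 1465.92
nΣwz − ΣwΣz = 5863.68 − 5929.05 = -65.37
nΣw² − (Σw)² = 5102.52 − 4970.25 = 132.27; nΣz² − (Σz)² = 7149.4 − 7072.81 = 76.59
r = -65.37 / √(132.27 × 76.59) = -65.37 / 100.6507 ≈ -0.649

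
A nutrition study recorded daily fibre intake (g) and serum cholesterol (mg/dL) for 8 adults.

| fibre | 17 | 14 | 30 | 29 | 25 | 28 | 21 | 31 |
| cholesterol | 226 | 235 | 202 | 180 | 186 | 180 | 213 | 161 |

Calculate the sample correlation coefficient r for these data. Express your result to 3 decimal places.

-0.897

n = 8, Σx = 195, Σy = 1583, Σx² = 5037, Σy² = 317791, Σxy = 37566
nΣxy − ΣxΣy = 300528 − 308685 = -8157
nΣx² − (Σx)² = 40296 − 38025 = 2271; nΣy² − (Σy)² = 2542328 − 2505889 = 36439
r = -8157 / √(2271 × 36439) = -8157 / 9096.8659 ≈ -0.897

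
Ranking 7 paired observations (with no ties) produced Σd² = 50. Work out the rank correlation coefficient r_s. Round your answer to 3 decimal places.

ρ = 1 − 6Σd² / [n(n²−1)] = 1 − 6×50 / (7×48)
  = 1 − 300/336 = 1 − 0.8929 ≈ 0.107

0.107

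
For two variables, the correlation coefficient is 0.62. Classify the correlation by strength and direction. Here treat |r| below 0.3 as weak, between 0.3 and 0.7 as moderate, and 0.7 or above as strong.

moderate positive

r = 0.62 > 0 so the relationship is positive.
|r| = 0.62, which falls in the moderate range.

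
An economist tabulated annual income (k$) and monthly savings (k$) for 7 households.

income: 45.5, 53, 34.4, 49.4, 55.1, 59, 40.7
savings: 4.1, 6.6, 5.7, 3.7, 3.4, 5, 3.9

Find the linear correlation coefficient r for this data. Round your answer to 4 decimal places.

n = 7, Σx = 337.1, Σy = 32.4, Σx² = 16676.47, Σy² = 158.32, Σxy = 1556.28
nΣxy − ΣxΣy = 10893.96 − 10922.04 = -28.08
nΣx² − (Σx)² = 116735.29 − 113636.41 = 3098.88; nΣy² − (Σy)² = 1108.24 − 1049.76 = 58.48
r = -28.08 / √(3098.88 × 58.48) = -28.08 / 425.7024 ≈ -0.0660

-0.0660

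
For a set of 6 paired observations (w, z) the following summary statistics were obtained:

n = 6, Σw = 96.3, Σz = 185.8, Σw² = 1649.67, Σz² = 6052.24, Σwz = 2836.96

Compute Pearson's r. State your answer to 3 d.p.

r = (nΣwz − ΣwΣz) / √[(nΣw² − (Σw)²)(nΣz² − (Σz)²)]
Numerator: 6×2836.96 − 96.3×185.8 = -870.78
Denominator: √[(9898.02 − 9273.69)(36313.44 − 34521.64)] = √[624.33 × 1791.8] = 1057.6741
r = -870.78 / 1057.6741 ≈ -0.823

-0.823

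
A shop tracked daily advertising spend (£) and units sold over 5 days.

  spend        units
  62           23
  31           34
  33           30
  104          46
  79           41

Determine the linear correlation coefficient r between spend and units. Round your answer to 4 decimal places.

n = 5, Σx = 309, Σy = 174, Σx² = 22951, Σy² = 6382, Σxy = 11493
nΣxy − ΣxΣy = 57465 − 53766 = 3699
nΣx² − (Σx)² = 114755 − 95481 = 19274; nΣy² − (Σy)² = 31910 − 30276 = 1634
r = 3699 / √(19274 × 1634) = 3699 / 5611.9262 ≈ 0.6591

0.6591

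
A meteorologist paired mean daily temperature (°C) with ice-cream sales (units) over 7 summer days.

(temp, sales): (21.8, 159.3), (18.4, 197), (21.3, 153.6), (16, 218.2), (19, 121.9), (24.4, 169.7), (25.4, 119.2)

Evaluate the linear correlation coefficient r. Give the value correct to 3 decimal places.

-0.626

n = 7, Σx = 146.3, Σy = 1138.9, Σx² = 3125.01, Σy² = 193256.03, Σxy = 23344.88
nΣxy − ΣxΣy = 163414.16 − 166621.07 = -3206.91
nΣx² − (Σx)² = 21875.07 − 21403.69 = 471.38; nΣy² − (Σy)² = 1352792.21 − 1297093.21 = 55699
r = -3206.91 / √(471.38 × 55699) = -3206.91 / 5124.0018 ≈ -0.626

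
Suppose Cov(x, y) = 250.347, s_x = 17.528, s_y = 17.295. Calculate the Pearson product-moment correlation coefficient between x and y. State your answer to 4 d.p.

0.8258

r = Cov(x,y) / (s_x · s_y) = 250.347 / (17.528 × 17.295)
  = 250.347 / 303.1468 ≈ 0.8258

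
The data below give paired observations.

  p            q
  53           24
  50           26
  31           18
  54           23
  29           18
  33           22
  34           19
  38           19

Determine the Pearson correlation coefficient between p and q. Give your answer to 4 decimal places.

0.8390

n = 8, Σp = 322, Σq = 169, Σp² = 13716, Σq² = 3635, Σpq = 6988
nΣpq − ΣpΣq = 55904 − 54418 = 1486
nΣp² − (Σp)² = 109728 − 103684 = 6044; nΣq² − (Σq)² = 29080 − 28561 = 519
r = 1486 / √(6044 × 519) = 1486 / 1771.1115 ≈ 0.8390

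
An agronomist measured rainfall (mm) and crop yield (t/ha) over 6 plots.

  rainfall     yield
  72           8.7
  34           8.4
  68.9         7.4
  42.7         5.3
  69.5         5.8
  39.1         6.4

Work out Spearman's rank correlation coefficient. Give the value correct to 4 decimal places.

Rank rainfall: 6, 1, 4, 3, 5, 2
Rank yield: 6, 5, 4, 1, 2, 3
d = rank(rainfall) − rank(yield): 0, -4, 0, 2, 3, -1; Σd² = 30
ρ = 1 − 6Σd² / [n(n²−1)] = 1 − 6×30 / (6×35) = 1 − 180/210 ≈ 0.1429

0.1429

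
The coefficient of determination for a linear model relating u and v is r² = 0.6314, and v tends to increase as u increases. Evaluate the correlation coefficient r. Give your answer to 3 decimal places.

|r| = √0.6314 = 0.795
The association is positive, so r = 0.795.

0.795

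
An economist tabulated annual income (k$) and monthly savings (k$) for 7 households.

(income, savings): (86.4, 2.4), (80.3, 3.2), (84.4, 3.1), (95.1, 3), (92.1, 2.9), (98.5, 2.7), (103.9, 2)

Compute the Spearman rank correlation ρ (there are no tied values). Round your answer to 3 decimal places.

-0.750

Rank income: 3, 1, 2, 5, 4, 6, 7
Rank savings: 2, 7, 6, 5, 4, 3, 1
d = rank(income) − rank(savings): 1, -6, -4, 0, 0, 3, 6; Σd² = 98
ρ = 1 − 6Σd² / [n(n²−1)] = 1 − 6×98 / (7×48) = 1 − 588/336 ≈ -0.750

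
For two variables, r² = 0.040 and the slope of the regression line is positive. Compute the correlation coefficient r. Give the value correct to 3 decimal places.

|r| = √0.040 = 0.200
The association is positive, so r = 0.200.

0.200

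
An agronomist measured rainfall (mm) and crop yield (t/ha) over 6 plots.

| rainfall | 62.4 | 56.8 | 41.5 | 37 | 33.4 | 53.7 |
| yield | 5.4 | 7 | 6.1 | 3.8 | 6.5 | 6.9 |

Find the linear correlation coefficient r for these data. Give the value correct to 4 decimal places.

0.3017

n = 6, Σx = 284.8, Σy = 35.7, Σx² = 14210.5, Σy² = 219.67, Σxy = 1715.94
nΣxy − ΣxΣy = 10295.64 − 10167.36 = 128.28
nΣx² − (Σx)² = 85263 − 81111.04 = 4151.96; nΣy² − (Σy)² = 1318.02 − 1274.49 = 43.53
r = 128.28 / √(4151.96 × 43.53) = 128.28 / 425.1292 ≈ 0.3017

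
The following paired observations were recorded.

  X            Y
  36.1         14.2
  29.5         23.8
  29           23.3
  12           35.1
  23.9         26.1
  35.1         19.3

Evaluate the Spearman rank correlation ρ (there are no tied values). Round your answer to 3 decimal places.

Rank X: 6, 4, 3, 1, 2, 5
Rank Y: 1, 4, 3, 6, 5, 2
d = rank(X) − rank(Y): 5, 0, 0, -5, -3, 3; Σd² = 68
ρ = 1 − 6Σd² / [n(n²−1)] = 1 − 6×68 / (6×35) = 1 − 408/210 ≈ -0.943

-0.943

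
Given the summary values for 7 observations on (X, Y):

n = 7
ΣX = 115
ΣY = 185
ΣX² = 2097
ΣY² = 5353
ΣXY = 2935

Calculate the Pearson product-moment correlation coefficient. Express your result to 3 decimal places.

-0.336

r = (nΣXY − ΣXΣY) / √[(nΣX² − (ΣX)²)(nΣY² − (ΣY)²)]
Numerator: 7×2935 − 115×185 = -730
Denominator: √[(14679 − 13225)(37471 − 34225)] = √[1454 × 3246] = 2172.4834
r = -730 / 2172.4834 ≈ -0.336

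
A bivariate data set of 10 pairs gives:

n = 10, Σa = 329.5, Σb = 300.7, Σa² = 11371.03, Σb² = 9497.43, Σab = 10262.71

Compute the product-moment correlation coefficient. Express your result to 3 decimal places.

0.733

r = (nΣab − ΣaΣb) / √[(nΣa² − (Σa)²)(nΣb² − (Σb)²)]
Numerator: 10×10262.71 − 329.5×300.7 = 3546.45
Denominator: √[(113710.3 − 108570.25)(94974.3 − 90420.49)] = √[5140.05 × 4553.81] = 4838.0586
r = 3546.45 / 4838.0586 ≈ 0.733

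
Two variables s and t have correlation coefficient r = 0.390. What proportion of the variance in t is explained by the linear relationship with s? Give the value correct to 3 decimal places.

r² = (0.390)² = 0.152

0.152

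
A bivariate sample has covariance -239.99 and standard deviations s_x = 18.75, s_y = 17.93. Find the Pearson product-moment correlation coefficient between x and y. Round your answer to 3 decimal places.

-0.714

r = Cov(x,y) / (s_x · s_y) = -239.99 / (18.75 × 17.93)
  = -239.99 / 336.1875 ≈ -0.714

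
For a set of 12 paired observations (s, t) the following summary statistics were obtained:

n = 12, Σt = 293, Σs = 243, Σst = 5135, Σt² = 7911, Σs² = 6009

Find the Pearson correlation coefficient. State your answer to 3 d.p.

r = (nΣst − ΣsΣt) / √[(nΣs² − (Σs)²)(nΣt² − (Σt)²)]
Numerator: 12×5135 − 243×293 = -9579
Denominator: √[(72108 − 59049)(94932 − 85849)] = √[13059 × 9083] = 10891.0466
r = -9579 / 10891.0466 ≈ -0.880

-0.880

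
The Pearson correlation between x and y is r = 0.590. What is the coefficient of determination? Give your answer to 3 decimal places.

0.348

r² = (0.590)² = 0.348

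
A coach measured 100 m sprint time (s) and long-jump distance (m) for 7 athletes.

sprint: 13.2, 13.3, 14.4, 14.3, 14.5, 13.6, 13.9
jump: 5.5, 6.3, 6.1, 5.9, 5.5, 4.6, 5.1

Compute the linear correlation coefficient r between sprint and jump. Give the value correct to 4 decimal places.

0.1359

n = 7, Σx = 97.2, Σy = 39, Σx² = 1351.4, Σy² = 219.38, Σxy = 541.8
nΣxy − ΣxΣy = 3792.6 − 3790.8 = 1.8
nΣx² − (Σx)² = 9459.8 − 9447.84 = 11.96; nΣy² − (Σy)² = 1535.66 − 1521 = 14.66
r = 1.8 / √(11.96 × 14.66) = 1.8 / 13.2414 ≈ 0.1359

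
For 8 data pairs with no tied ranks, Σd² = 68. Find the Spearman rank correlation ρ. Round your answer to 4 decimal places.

0.1905

ρ = 1 − 6Σd² / [n(n²−1)] = 1 − 6×68 / (8×63)
  = 1 − 408/504 = 1 − 0.80952 ≈ 0.1905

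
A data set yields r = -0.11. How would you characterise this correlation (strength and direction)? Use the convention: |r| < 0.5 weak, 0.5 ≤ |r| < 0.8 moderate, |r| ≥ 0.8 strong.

r = -0.11 < 0 so the relationship is negative.
|r| = 0.11, which falls in the weak range.

weak negative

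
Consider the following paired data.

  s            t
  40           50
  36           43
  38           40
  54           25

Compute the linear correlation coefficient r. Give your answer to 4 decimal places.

-0.8447

n = 4, Σs = 168, Σt = 158, Σs² = 7256, Σt² = 6574, Σst = 6418
nΣst − ΣsΣt = 25672 − 26544 = -872
nΣs² − (Σs)² = 29024 − 28224 = 800; nΣt² − (Σt)² = 26296 − 24964 = 1332
r = -872 / √(800 × 1332) = -872 / 1032.2790 ≈ -0.8447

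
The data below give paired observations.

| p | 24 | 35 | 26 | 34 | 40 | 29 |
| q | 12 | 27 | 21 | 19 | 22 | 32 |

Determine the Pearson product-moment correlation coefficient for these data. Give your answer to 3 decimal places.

0.316

n = 6, Σp = 188, Σq = 133, Σp² = 6074, Σq² = 3183, Σpq = 4233
nΣpq − ΣpΣq = 25398 − 25004 = 394
nΣp² − (Σp)² = 36444 − 35344 = 1100; nΣq² − (Σq)² = 19098 − 17689 = 1409
r = 394 / √(1100 × 1409) = 394 / 1244.9498 ≈ 0.316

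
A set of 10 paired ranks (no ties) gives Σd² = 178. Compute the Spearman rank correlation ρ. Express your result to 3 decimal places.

ρ = 1 − 6Σd² / [n(n²−1)] = 1 − 6×178 / (10×99)
  = 1 − 1068/990 = 1 − 1.0788 ≈ -0.079

-0.079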